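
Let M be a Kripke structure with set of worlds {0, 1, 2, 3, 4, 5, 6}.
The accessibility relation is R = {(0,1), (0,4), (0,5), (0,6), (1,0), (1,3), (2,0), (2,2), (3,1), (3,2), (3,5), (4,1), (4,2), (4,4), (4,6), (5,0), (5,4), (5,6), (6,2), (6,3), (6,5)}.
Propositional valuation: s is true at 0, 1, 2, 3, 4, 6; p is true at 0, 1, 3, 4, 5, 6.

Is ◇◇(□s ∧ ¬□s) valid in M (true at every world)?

No

Let φ = ◇◇(□s ∧ ¬□s). Evaluate φ at each world:
  0 (successors {1, 4, 5, 6}): φ is false.
  1 (successors {0, 3}): φ is false.
  2 (successors {0, 2}): φ is false.
  3 (successors {1, 2, 5}): φ is false.
  4 (successors {1, 2, 4, 6}): φ is false.
  5 (successors {0, 4, 6}): φ is false.
  6 (successors {2, 3, 5}): φ is false.
Detail at 0 (counterexample):
  At 0: ◇◇(□s ∧ ¬□s) requires ◇(□s ∧ ¬□s) at some successor in {1, 4, 5, 6}.
    At 1: ◇(□s ∧ ¬□s) is false.
    At 4: ◇(□s ∧ ¬□s) is false.
    At 5: ◇(□s ∧ ¬□s) is false.
    At 6: ◇(□s ∧ ¬□s) is false.
  So ◇◇(□s ∧ ¬□s) is false at 0.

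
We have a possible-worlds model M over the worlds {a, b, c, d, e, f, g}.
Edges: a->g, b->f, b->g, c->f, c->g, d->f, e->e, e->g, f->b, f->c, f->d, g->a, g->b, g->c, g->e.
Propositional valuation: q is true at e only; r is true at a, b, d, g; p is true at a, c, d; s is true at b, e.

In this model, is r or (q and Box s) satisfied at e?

No

Recall that Box ψ holds at a world iff ψ holds at every accessible world, and Dia ψ holds iff ψ holds at some accessible world.
At e: r is false, q and Box s is false, so r or (q and Box s) is false.
  At e: q is true, Box s is false, so q and Box s is false.
    At e: Box s requires s at every successor {e, g}.
      s fails at g, so Box s is false at e.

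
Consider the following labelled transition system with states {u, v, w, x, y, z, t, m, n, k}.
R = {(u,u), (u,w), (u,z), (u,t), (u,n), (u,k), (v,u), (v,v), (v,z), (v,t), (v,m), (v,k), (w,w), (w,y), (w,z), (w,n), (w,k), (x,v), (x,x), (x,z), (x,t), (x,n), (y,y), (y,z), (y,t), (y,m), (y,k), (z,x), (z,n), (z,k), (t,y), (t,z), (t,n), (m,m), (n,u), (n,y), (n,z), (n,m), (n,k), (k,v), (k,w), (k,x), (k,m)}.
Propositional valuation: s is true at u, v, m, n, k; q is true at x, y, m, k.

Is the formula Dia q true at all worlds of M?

Let φ = Dia q. Evaluate φ at each world:
  u (successors {u, w, z, t, n, k}): φ is true.
  v (successors {u, v, z, t, m, k}): φ is true.
  w (successors {w, y, z, n, k}): φ is true.
  x (successors {v, x, z, t, n}): φ is true.
  y (successors {y, z, t, m, k}): φ is true.
  z (successors {x, n, k}): φ is true.
  t (successors {y, z, n}): φ is true.
  m (successors {m}): φ is true.
  n (successors {u, y, z, m, k}): φ is true.
  k (successors {v, w, x, m}): φ is true.
For instance, at x:
  At x: Dia q requires q at some successor in {v, x, z, t, n}.
    q holds at x, so Dia q is true at x.

Yes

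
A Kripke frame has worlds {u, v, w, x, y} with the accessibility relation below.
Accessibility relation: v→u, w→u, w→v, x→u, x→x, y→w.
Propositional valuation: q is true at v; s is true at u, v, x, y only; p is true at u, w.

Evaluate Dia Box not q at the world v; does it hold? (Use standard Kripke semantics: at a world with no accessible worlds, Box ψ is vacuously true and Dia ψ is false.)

Yes

At v: Dia Box not q requires Box not q at some successor in {u}.
  Box not q holds at u, so Dia Box not q is true at v.
    At u: no accessible worlds, so Box not q holds vacuously.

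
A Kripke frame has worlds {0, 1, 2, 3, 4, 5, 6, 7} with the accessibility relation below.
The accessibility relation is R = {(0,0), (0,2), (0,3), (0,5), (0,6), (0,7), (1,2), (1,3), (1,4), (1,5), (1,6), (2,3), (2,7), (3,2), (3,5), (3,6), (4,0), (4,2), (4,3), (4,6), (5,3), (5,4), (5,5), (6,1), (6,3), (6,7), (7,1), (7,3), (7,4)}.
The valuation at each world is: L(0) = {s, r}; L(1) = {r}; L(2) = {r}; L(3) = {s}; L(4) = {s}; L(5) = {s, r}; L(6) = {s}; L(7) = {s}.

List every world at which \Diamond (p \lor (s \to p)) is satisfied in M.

0, 1, 3, 4, 6, 7

Let φ = \Diamond (p \lor (s \to p)). Evaluate φ at each world:
  0 (successors {0, 2, 3, 5, 6, 7}): φ is true.
  1 (successors {2, 3, 4, 5, 6}): φ is true.
  2 (successors {3, 7}): φ is false.
  3 (successors {2, 5, 6}): φ is true.
  4 (successors {0, 2, 3, 6}): φ is true.
  5 (successors {3, 4, 5}): φ is false.
  6 (successors {1, 3, 7}): φ is true.
  7 (successors {1, 3, 4}): φ is true.
For instance, at 0:
  At 0: \Diamond (p \lor (s \to p)) requires p \lor (s \to p) at some successor in {0, 2, 3, 5, 6, 7}.
    p \lor (s \to p) holds at 2, so \Diamond (p \lor (s \to p)) is true at 0.
Satisfying worlds: {0, 1, 3, 4, 6, 7}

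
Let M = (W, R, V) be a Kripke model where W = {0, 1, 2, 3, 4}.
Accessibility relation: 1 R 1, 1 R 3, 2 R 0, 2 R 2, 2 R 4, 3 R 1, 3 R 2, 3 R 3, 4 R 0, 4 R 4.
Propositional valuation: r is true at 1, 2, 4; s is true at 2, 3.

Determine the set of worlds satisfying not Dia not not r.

Let φ = not Dia not not r. Evaluate φ at each world:
  0 (successors ∅): φ is true.
  1 (successors {1, 3}): φ is false.
  2 (successors {0, 2, 4}): φ is false.
  3 (successors {1, 2, 3}): φ is false.
  4 (successors {0, 4}): φ is false.
For instance, at 1:
  At 1: Dia not not r is true, so not Dia not not r is false.
    At 1: Dia not not r requires not not r at some successor in {1, 3}.
      not not r holds at 1, so Dia not not r is true at 1.
Satisfying worlds: {0}

0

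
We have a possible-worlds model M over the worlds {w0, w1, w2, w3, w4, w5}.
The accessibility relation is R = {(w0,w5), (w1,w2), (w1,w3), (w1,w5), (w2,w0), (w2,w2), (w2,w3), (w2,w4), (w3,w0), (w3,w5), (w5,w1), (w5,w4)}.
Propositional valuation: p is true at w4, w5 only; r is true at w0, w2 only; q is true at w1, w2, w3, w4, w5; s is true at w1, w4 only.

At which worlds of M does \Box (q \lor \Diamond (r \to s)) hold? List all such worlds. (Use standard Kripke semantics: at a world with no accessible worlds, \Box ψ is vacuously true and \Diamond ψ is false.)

Recall that \Box ψ holds at a world iff ψ holds at every accessible world, and \Diamond ψ holds iff ψ holds at some accessible world.
Let φ = \Box (q \lor \Diamond (r \to s)). Evaluate φ at each world:
  w0 (successors {w5}): φ is true.
  w1 (successors {w2, w3, w5}): φ is true.
  w2 (successors {w0, w2, w3, w4}): φ is true.
  w3 (successors {w0, w5}): φ is true.
  w4 (successors ∅): φ is true.
  w5 (successors {w1, w4}): φ is true.
For instance, at w2:
  At w2: \Box (q \lor \Diamond (r \to s)) requires q \lor \Diamond (r \to s) at every successor {w0, w2, w3, w4}.
    At w0: q \lor \Diamond (r \to s) is true.
    At w2: q \lor \Diamond (r \to s) is true.
    At w3: q \lor \Diamond (r \to s) is true.
    At w4: q \lor \Diamond (r \to s) is true.
  So \Box (q \lor \Diamond (r \to s)) is true at w2.
Satisfying worlds: {w0, w1, w2, w3, w4, w5}

w0, w1, w2, w3, w4, w5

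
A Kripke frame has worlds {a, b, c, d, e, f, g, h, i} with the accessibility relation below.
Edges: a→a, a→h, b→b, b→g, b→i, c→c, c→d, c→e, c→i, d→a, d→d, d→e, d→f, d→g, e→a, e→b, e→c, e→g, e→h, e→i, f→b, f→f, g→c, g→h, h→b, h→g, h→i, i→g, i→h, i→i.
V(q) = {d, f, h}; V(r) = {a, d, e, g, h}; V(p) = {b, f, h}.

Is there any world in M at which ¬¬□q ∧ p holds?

Recall that □ψ holds at a world iff ψ holds at every accessible world, and ◇ψ holds iff ψ holds at some accessible world.
Let φ = ¬¬□q ∧ p. Evaluate φ at each world:
  a (successors {a, h}): φ is false.
  b (successors {b, g, i}): φ is false.
  c (successors {c, d, e, i}): φ is false.
  d (successors {a, d, e, f, g}): φ is false.
  e (successors {a, b, c, g, h, i}): φ is false.
  f (successors {b, f}): φ is false.
  g (successors {c, h}): φ is false.
  h (successors {b, g, i}): φ is false.
  i (successors {g, h, i}): φ is false.
For instance, at d:
  At d: ¬¬□q is false, p is false, so ¬¬□q ∧ p is false.
    At d: ¬□q is true, so ¬¬□q is false.
      At d: □q is false, so ¬□q is true.

No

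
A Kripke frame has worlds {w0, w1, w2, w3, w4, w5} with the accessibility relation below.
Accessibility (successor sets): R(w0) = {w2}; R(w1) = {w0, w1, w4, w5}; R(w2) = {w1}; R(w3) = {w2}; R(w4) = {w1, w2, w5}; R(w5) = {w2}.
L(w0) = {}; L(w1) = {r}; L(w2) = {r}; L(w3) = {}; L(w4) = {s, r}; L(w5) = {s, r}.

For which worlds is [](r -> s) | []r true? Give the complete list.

Recall that []ψ holds at a world iff ψ holds at every accessible world, and <>ψ holds iff ψ holds at some accessible world.
Let φ = [](r -> s) | []r. Evaluate φ at each world:
  w0 (successors {w2}): φ is true.
  w1 (successors {w0, w1, w4, w5}): φ is false.
  w2 (successors {w1}): φ is true.
  w3 (successors {w2}): φ is true.
  w4 (successors {w1, w2, w5}): φ is true.
  w5 (successors {w2}): φ is true.
For instance, at w0:
  At w0: [](r -> s) is false, []r is true, so [](r -> s) | []r is true.
    At w0: [](r -> s) requires r -> s at every successor {w2}.
      r -> s fails at w2, so [](r -> s) is false at w0.
    At w0: []r requires r at every successor {w2}.
      At w2: r is true.
    So []r is true at w0.
Satisfying worlds: {w0, w2, w3, w4, w5}

w0, w2, w3, w4, w5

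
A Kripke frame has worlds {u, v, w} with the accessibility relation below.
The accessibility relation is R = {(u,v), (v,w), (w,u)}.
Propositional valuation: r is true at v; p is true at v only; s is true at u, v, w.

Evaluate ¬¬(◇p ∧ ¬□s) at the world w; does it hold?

At w: ¬(◇p ∧ ¬□s) is true, so ¬¬(◇p ∧ ¬□s) is false.
  At w: ◇p ∧ ¬□s is false, so ¬(◇p ∧ ¬□s) is true.
    At w: ◇p is false, ¬□s is false, so ◇p ∧ ¬□s is false.
      At w: ◇p requires p at some successor in {u}.
        At u: p is false.
      So ◇p is false at w.
      At w: □s is true, so ¬□s is false.

No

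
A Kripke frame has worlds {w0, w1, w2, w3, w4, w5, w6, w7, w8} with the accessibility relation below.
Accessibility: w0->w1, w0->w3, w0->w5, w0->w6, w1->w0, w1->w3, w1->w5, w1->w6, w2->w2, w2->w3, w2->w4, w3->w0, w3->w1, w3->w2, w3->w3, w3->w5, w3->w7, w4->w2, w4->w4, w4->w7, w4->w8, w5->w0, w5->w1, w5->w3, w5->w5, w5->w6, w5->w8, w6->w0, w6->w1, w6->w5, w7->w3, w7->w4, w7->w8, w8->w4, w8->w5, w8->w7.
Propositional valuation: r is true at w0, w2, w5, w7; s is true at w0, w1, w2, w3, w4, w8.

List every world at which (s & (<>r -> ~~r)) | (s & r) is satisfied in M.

w0, w2

Recall that <>ψ holds at a world iff ψ holds at some accessible world.
Let φ = (s & (<>r -> ~~r)) | (s & r). Evaluate φ at each world:
  w0 (successors {w1, w3, w5, w6}): φ is true.
  w1 (successors {w0, w3, w5, w6}): φ is false.
  w2 (successors {w2, w3, w4}): φ is true.
  w3 (successors {w0, w1, w2, w3, w5, w7}): φ is false.
  w4 (successors {w2, w4, w7, w8}): φ is false.
  w5 (successors {w0, w1, w3, w5, w6, w8}): φ is false.
  w6 (successors {w0, w1, w5}): φ is false.
  w7 (successors {w3, w4, w8}): φ is false.
  w8 (successors {w4, w5, w7}): φ is false.
For instance, at w7:
  At w7: s & (<>r -> ~~r) is false, s & r is false, so (s & (<>r -> ~~r)) | (s & r) is false.
    At w7: s is false, <>r -> ~~r is true, so s & (<>r -> ~~r) is false.
      At w7: <>r is false, ~~r is true, so <>r -> ~~r is true.
Satisfying worlds: {w0, w2}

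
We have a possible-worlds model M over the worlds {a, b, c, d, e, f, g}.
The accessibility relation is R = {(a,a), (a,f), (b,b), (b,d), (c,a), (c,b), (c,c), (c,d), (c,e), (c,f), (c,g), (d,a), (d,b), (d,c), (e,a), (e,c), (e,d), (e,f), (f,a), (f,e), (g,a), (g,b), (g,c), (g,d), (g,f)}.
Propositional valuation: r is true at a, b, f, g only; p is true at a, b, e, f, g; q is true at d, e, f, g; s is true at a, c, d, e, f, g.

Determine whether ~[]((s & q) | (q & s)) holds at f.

Yes

At f: []((s & q) | (q & s)) is false, so ~[]((s & q) | (q & s)) is true.
  At f: []((s & q) | (q & s)) requires (s & q) | (q & s) at every successor {a, e}.
    (s & q) | (q & s) fails at a, so []((s & q) | (q & s)) is false at f.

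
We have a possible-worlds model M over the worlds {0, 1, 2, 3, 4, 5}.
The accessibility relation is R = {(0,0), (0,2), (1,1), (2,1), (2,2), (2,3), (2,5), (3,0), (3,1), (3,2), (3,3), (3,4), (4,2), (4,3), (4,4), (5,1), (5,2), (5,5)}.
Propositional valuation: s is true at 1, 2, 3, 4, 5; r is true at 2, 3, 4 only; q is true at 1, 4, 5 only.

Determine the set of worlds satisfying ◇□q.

Let φ = ◇□q. Evaluate φ at each world:
  0 (successors {0, 2}): φ is false.
  1 (successors {1}): φ is true.
  2 (successors {1, 2, 3, 5}): φ is true.
  3 (successors {0, 1, 2, 3, 4}): φ is true.
  4 (successors {2, 3, 4}): φ is false.
  5 (successors {1, 2, 5}): φ is true.
For instance, at 0:
  At 0: ◇□q requires □q at some successor in {0, 2}.
    At 0: □q is false.
    At 2: □q is false.
  So ◇□q is false at 0.
Satisfying worlds: {1, 2, 3, 5}

1, 2, 3, 5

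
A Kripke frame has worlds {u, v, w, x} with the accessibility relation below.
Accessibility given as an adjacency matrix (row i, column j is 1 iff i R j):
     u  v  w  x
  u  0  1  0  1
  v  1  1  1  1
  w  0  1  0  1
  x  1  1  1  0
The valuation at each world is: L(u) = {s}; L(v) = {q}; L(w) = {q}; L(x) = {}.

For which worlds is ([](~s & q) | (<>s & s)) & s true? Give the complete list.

none

Let φ = ([](~s & q) | (<>s & s)) & s. Evaluate φ at each world:
  u (successors {v, x}): φ is false.
  v (successors {u, v, w, x}): φ is false.
  w (successors {v, x}): φ is false.
  x (successors {u, v, w}): φ is false.
For instance, at v:
  At v: [](~s & q) | (<>s & s) is false, s is false, so ([](~s & q) | (<>s & s)) & s is false.
    At v: [](~s & q) is false, <>s & s is false, so [](~s & q) | (<>s & s) is false.
      At v: [](~s & q) requires ~s & q at every successor {u, v, w, x}.
        ~s & q fails at u, so [](~s & q) is false at v.
      At v: <>s is true, s is false, so <>s & s is false.
Satisfying worlds: none.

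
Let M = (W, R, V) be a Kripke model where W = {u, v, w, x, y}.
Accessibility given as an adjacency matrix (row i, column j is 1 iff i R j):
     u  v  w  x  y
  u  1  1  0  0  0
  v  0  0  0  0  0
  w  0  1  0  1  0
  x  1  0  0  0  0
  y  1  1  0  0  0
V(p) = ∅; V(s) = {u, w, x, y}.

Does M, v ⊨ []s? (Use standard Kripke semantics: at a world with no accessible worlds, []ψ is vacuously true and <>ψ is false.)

Yes

Recall that []ψ holds at a world iff ψ holds at every accessible world, and <>ψ holds iff ψ holds at some accessible world.
At v: no accessible worlds, so []s holds vacuously.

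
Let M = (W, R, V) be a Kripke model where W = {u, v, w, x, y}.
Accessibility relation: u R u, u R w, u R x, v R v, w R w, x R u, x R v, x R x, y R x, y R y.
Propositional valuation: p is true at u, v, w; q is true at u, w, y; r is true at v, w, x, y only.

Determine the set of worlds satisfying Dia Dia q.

Let φ = Dia Dia q. Evaluate φ at each world:
  u (successors {u, w, x}): φ is true.
  v (successors {v}): φ is false.
  w (successors {w}): φ is true.
  x (successors {u, v, x}): φ is true.
  y (successors {x, y}): φ is true.
For instance, at v:
  At v: Dia Dia q requires Dia q at some successor in {v}.
    At v: Dia q is false.
  So Dia Dia q is false at v.
Satisfying worlds: {u, w, x, y}

u, w, x, y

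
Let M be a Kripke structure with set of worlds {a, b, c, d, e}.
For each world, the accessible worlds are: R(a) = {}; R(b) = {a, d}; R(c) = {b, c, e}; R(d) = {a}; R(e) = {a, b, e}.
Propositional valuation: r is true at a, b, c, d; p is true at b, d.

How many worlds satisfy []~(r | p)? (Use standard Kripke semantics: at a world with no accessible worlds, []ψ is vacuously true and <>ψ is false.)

1

Let φ = []~(r | p). Evaluate φ at each world:
  a (successors ∅): φ is true.
  b (successors {a, d}): φ is false.
  c (successors {b, c, e}): φ is false.
  d (successors {a}): φ is false.
  e (successors {a, b, e}): φ is false.
For instance, at d:
  At d: []~(r | p) requires ~(r | p) at every successor {a}.
    ~(r | p) fails at a, so []~(r | p) is false at d.
Satisfying worlds: {a}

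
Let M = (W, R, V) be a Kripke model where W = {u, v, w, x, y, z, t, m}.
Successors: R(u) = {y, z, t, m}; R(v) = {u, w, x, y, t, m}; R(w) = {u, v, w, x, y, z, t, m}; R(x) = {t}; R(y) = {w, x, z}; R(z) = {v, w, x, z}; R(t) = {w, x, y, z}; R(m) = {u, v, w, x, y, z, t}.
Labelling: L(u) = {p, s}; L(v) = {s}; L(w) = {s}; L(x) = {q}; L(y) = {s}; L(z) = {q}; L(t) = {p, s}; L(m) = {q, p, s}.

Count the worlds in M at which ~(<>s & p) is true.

5

Let φ = ~(<>s & p). Evaluate φ at each world:
  u (successors {y, z, t, m}): φ is false.
  v (successors {u, w, x, y, t, m}): φ is true.
  w (successors {u, v, w, x, y, z, t, m}): φ is true.
  x (successors {t}): φ is true.
  y (successors {w, x, z}): φ is true.
  z (successors {v, w, x, z}): φ is true.
  t (successors {w, x, y, z}): φ is false.
  m (successors {u, v, w, x, y, z, t}): φ is false.
For instance, at w:
  At w: <>s & p is false, so ~(<>s & p) is true.
    At w: <>s is true, p is false, so <>s & p is false.
      At w: <>s requires s at some successor in {u, v, w, x, y, z, t, m}.
        s holds at u, so <>s is true at w.
Satisfying worlds: {v, w, x, y, z}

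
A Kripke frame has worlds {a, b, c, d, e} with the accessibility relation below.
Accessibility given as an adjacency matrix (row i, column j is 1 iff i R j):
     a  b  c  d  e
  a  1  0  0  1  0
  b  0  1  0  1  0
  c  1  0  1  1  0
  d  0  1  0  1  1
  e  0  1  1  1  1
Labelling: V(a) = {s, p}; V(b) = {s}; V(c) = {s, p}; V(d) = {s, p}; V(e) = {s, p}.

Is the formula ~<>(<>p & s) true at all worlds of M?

Let φ = ~<>(<>p & s). Evaluate φ at each world:
  a (successors {a, d}): φ is false.
  b (successors {b, d}): φ is false.
  c (successors {a, c, d}): φ is false.
  d (successors {b, d, e}): φ is false.
  e (successors {b, c, d, e}): φ is false.
Detail at a (counterexample):
  At a: <>(<>p & s) is true, so ~<>(<>p & s) is false.
    At a: <>(<>p & s) requires <>p & s at some successor in {a, d}.
      <>p & s holds at a, so <>(<>p & s) is true at a.

No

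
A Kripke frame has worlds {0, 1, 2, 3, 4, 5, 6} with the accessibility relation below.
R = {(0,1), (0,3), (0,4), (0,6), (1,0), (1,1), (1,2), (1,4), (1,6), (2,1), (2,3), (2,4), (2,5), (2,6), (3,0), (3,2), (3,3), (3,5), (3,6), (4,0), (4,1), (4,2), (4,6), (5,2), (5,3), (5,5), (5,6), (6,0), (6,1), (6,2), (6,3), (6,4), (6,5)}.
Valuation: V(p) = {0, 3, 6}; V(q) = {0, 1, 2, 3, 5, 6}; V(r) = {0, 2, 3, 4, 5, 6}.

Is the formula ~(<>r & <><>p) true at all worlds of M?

No

Let φ = ~(<>r & <><>p). Evaluate φ at each world:
  0 (successors {1, 3, 4, 6}): φ is false.
  1 (successors {0, 1, 2, 4, 6}): φ is false.
  2 (successors {1, 3, 4, 5, 6}): φ is false.
  3 (successors {0, 2, 3, 5, 6}): φ is false.
  4 (successors {0, 1, 2, 6}): φ is false.
  5 (successors {2, 3, 5, 6}): φ is false.
  6 (successors {0, 1, 2, 3, 4, 5}): φ is false.
Detail at 0 (counterexample):
  At 0: <>r & <><>p is true, so ~(<>r & <><>p) is false.
    At 0: <>r is true, <><>p is true, so <>r & <><>p is true.
      At 0: <>r requires r at some successor in {1, 3, 4, 6}.
        r holds at 3, so <>r is true at 0.
      At 0: <><>p requires <>p at some successor in {1, 3, 4, 6}.
        <>p holds at 1, so <><>p is true at 0.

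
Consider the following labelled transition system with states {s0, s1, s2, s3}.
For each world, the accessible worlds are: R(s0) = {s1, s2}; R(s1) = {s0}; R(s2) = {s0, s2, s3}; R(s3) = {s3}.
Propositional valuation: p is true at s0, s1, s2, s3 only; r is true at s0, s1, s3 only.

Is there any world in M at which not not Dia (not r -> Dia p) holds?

Yes

Let φ = not not Dia (not r -> Dia p). Evaluate φ at each world:
  s0 (successors {s1, s2}): φ is true.
  s1 (successors {s0}): φ is true.
  s2 (successors {s0, s2, s3}): φ is true.
  s3 (successors {s3}): φ is true.
Detail at s0 (witness):
  At s0: not Dia (not r -> Dia p) is false, so not not Dia (not r -> Dia p) is true.
    At s0: Dia (not r -> Dia p) is true, so not Dia (not r -> Dia p) is false.
      At s0: Dia (not r -> Dia p) requires not r -> Dia p at some successor in {s1, s2}.
        not r -> Dia p holds at s1, so Dia (not r -> Dia p) is true at s0.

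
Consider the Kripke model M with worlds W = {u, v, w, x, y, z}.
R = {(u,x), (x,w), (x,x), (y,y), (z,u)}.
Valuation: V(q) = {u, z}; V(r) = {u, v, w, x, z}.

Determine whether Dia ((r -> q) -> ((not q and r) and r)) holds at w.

No

Recall that Dia ψ holds at a world iff ψ holds at some accessible world.
At w: no accessible worlds, so Dia ((r -> q) -> ((not q and r) and r)) is false.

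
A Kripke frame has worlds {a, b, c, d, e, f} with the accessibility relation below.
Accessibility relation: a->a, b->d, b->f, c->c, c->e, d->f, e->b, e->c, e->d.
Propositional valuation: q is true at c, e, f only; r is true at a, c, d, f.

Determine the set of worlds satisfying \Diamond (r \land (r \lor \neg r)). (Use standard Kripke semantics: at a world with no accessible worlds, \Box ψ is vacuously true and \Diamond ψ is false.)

Let φ = \Diamond (r \land (r \lor \neg r)). Evaluate φ at each world:
  a (successors {a}): φ is true.
  b (successors {d, f}): φ is true.
  c (successors {c, e}): φ is true.
  d (successors {f}): φ is true.
  e (successors {b, c, d}): φ is true.
  f (successors ∅): φ is false.
For instance, at e:
  At e: \Diamond (r \land (r \lor \neg r)) requires r \land (r \lor \neg r) at some successor in {b, c, d}.
    r \land (r \lor \neg r) holds at c, so \Diamond (r \land (r \lor \neg r)) is true at e.
Satisfying worlds: {a, b, c, d, e}

a, b, c, d, e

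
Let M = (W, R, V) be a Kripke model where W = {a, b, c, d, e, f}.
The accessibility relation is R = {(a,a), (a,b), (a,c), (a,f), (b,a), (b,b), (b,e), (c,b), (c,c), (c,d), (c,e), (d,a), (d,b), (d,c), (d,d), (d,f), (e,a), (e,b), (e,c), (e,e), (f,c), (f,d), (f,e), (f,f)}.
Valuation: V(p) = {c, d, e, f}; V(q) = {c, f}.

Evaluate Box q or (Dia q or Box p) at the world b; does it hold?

At b: Box q is false, Dia q or Box p is false, so Box q or (Dia q or Box p) is false.
  At b: Box q requires q at every successor {a, b, e}.
    q fails at a, so Box q is false at b.
  At b: Dia q is false, Box p is false, so Dia q or Box p is false.
    At b: Dia q requires q at some successor in {a, b, e}.
      At a: q is false.
      At b: q is false.
      At e: q is false.
    So Dia q is false at b.
    At b: Box p requires p at every successor {a, b, e}.
      p fails at a, so Box p is false at b.

No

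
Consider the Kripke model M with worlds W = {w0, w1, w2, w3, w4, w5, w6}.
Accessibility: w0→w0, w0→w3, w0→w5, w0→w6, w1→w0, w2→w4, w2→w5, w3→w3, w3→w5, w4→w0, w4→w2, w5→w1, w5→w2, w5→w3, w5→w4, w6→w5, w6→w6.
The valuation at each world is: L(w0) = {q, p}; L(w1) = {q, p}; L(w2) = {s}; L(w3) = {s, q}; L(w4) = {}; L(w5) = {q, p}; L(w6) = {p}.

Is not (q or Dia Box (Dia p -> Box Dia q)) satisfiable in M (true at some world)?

No

Let φ = not (q or Dia Box (Dia p -> Box Dia q)). Evaluate φ at each world:
  w0 (successors {w0, w3, w5, w6}): φ is false.
  w1 (successors {w0}): φ is false.
  w2 (successors {w4, w5}): φ is false.
  w3 (successors {w3, w5}): φ is false.
  w4 (successors {w0, w2}): φ is false.
  w5 (successors {w1, w2, w3, w4}): φ is false.
  w6 (successors {w5, w6}): φ is false.
For instance, at w3:
  At w3: q or Dia Box (Dia p -> Box Dia q) is true, so not (q or Dia Box (Dia p -> Box Dia q)) is false.
    At w3: q is true, Dia Box (Dia p -> Box Dia q) is true, so q or Dia Box (Dia p -> Box Dia q) is true.
      At w3: Dia Box (Dia p -> Box Dia q) requires Box (Dia p -> Box Dia q) at some successor in {w3, w5}.
        Box (Dia p -> Box Dia q) holds at w3, so Dia Box (Dia p -> Box Dia q) is true at w3.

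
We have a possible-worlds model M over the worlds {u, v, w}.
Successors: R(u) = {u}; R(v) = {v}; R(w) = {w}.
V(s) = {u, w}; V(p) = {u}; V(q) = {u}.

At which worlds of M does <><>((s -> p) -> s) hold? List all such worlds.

Let φ = <><>((s -> p) -> s). Evaluate φ at each world:
  u (successors {u}): φ is true.
  v (successors {v}): φ is false.
  w (successors {w}): φ is true.
For instance, at u:
  At u: <><>((s -> p) -> s) requires <>((s -> p) -> s) at some successor in {u}.
    <>((s -> p) -> s) holds at u, so <><>((s -> p) -> s) is true at u.
      At u: <>((s -> p) -> s) requires (s -> p) -> s at some successor in {u}.
        (s -> p) -> s holds at u, so <>((s -> p) -> s) is true at u.
Satisfying worlds: {u, w}

u, w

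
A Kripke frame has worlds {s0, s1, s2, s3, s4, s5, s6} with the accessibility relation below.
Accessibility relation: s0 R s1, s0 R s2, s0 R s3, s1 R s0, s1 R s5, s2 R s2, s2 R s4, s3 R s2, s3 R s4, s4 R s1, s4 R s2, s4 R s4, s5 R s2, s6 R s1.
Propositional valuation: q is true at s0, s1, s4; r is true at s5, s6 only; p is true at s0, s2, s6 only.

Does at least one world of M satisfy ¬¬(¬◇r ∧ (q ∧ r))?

No

Let φ = ¬¬(¬◇r ∧ (q ∧ r)). Evaluate φ at each world:
  s0 (successors {s1, s2, s3}): φ is false.
  s1 (successors {s0, s5}): φ is false.
  s2 (successors {s2, s4}): φ is false.
  s3 (successors {s2, s4}): φ is false.
  s4 (successors {s1, s2, s4}): φ is false.
  s5 (successors {s2}): φ is false.
  s6 (successors {s1}): φ is false.
For instance, at s5:
  At s5: ¬(¬◇r ∧ (q ∧ r)) is true, so ¬¬(¬◇r ∧ (q ∧ r)) is false.
    At s5: ¬◇r ∧ (q ∧ r) is false, so ¬(¬◇r ∧ (q ∧ r)) is true.
      At s5: ¬◇r is true, q ∧ r is false, so ¬◇r ∧ (q ∧ r) is false.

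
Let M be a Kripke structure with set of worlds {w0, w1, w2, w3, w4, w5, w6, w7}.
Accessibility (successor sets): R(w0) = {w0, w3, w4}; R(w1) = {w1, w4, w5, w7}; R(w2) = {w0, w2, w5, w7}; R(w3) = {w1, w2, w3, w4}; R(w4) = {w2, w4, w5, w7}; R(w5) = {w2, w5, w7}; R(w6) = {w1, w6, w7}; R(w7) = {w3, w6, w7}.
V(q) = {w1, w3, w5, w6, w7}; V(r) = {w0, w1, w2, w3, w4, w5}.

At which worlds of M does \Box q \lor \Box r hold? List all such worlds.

Let φ = \Box q \lor \Box r. Evaluate φ at each world:
  w0 (successors {w0, w3, w4}): φ is true.
  w1 (successors {w1, w4, w5, w7}): φ is false.
  w2 (successors {w0, w2, w5, w7}): φ is false.
  w3 (successors {w1, w2, w3, w4}): φ is true.
  w4 (successors {w2, w4, w5, w7}): φ is false.
  w5 (successors {w2, w5, w7}): φ is false.
  w6 (successors {w1, w6, w7}): φ is true.
  w7 (successors {w3, w6, w7}): φ is true.
For instance, at w2:
  At w2: \Box q is false, \Box r is false, so \Box q \lor \Box r is false.
    At w2: \Box q requires q at every successor {w0, w2, w5, w7}.
      q fails at w0, so \Box q is false at w2.
    At w2: \Box r requires r at every successor {w0, w2, w5, w7}.
      r fails at w7, so \Box r is false at w2.
Satisfying worlds: {w0, w3, w6, w7}

w0, w3, w6, w7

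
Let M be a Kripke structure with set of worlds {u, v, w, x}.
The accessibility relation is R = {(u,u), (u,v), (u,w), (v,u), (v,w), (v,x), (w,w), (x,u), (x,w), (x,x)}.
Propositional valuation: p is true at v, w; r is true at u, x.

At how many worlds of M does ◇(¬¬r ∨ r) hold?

3

Recall that ◇ψ holds at a world iff ψ holds at some accessible world.
Let φ = ◇(¬¬r ∨ r). Evaluate φ at each world:
  u (successors {u, v, w}): φ is true.
  v (successors {u, w, x}): φ is true.
  w (successors {w}): φ is false.
  x (successors {u, w, x}): φ is true.
For instance, at u:
  At u: ◇(¬¬r ∨ r) requires ¬¬r ∨ r at some successor in {u, v, w}.
    ¬¬r ∨ r holds at u, so ◇(¬¬r ∨ r) is true at u.
Satisfying worlds: {u, v, x}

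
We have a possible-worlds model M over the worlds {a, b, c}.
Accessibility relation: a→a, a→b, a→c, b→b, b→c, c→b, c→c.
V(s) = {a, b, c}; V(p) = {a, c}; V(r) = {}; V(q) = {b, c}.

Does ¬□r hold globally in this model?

Yes

Let φ = ¬□r. Evaluate φ at each world:
  a (successors {a, b, c}): φ is true.
  b (successors {b, c}): φ is true.
  c (successors {b, c}): φ is true.
For instance, at c:
  At c: □r is false, so ¬□r is true.
    At c: □r requires r at every successor {b, c}.
      r fails at b, so □r is false at c.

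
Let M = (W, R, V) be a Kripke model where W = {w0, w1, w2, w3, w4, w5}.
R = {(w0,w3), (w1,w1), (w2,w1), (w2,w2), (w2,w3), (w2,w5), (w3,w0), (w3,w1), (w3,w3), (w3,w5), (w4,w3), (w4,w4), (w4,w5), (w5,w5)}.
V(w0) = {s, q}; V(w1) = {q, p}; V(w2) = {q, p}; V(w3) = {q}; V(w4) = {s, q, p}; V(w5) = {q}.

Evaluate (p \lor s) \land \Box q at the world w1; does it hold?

At w1: p \lor s is true, \Box q is true, so (p \lor s) \land \Box q is true.
  At w1: \Box q requires q at every successor {w1}.
    At w1: q is true.
  So \Box q is true at w1.

Yes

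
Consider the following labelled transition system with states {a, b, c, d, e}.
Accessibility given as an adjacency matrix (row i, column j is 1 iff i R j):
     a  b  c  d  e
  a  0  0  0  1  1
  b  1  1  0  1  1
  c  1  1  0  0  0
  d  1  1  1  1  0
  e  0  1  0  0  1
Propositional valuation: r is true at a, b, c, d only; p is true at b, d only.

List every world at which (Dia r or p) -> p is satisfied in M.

Let φ = (Dia r or p) -> p. Evaluate φ at each world:
  a (successors {d, e}): φ is false.
  b (successors {a, b, d, e}): φ is true.
  c (successors {a, b}): φ is false.
  d (successors {a, b, c, d}): φ is true.
  e (successors {b, e}): φ is false.
For instance, at b:
  At b: Dia r or p is true, p is true, so (Dia r or p) -> p is true.
    At b: Dia r is true, p is true, so Dia r or p is true.
      At b: Dia r requires r at some successor in {a, b, d, e}.
        r holds at a, so Dia r is true at b.
Satisfying worlds: {b, d}

b, d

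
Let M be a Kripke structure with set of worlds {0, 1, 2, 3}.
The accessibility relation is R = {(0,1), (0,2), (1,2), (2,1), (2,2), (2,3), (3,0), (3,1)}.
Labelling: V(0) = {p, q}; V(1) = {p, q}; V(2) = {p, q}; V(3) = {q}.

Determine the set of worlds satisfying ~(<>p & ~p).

Let φ = ~(<>p & ~p). Evaluate φ at each world:
  0 (successors {1, 2}): φ is true.
  1 (successors {2}): φ is true.
  2 (successors {1, 2, 3}): φ is true.
  3 (successors {0, 1}): φ is false.
For instance, at 1:
  At 1: <>p & ~p is false, so ~(<>p & ~p) is true.
    At 1: <>p is true, ~p is false, so <>p & ~p is false.
      At 1: <>p requires p at some successor in {2}.
        p holds at 2, so <>p is true at 1.
Satisfying worlds: {0, 1, 2}

0, 1, 2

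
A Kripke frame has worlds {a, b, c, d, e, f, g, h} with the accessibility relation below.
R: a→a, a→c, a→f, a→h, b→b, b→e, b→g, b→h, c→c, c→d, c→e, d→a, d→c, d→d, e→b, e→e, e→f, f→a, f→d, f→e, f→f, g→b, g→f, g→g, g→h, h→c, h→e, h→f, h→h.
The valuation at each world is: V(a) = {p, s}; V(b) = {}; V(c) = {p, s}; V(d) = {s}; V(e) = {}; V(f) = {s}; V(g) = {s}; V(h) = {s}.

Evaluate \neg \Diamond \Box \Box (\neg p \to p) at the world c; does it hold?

Yes

At c: \Diamond \Box \Box (\neg p \to p) is false, so \neg \Diamond \Box \Box (\neg p \to p) is true.
  At c: \Diamond \Box \Box (\neg p \to p) requires \Box \Box (\neg p \to p) at some successor in {c, d, e}.
    At c: \Box \Box (\neg p \to p) is false.
    At d: \Box \Box (\neg p \to p) is false.
    At e: \Box \Box (\neg p \to p) is false.
  So \Diamond \Box \Box (\neg p \to p) is false at c.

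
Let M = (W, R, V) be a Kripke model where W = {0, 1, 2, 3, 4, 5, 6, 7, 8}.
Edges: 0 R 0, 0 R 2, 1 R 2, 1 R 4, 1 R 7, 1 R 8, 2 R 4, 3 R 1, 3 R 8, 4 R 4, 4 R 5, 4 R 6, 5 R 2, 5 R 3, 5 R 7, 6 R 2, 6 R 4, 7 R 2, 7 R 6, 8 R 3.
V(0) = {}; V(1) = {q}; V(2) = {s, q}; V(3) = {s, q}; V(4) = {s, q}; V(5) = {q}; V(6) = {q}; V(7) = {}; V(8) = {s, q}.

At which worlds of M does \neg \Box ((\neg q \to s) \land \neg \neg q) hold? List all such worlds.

Let φ = \neg \Box ((\neg q \to s) \land \neg \neg q). Evaluate φ at each world:
  0 (successors {0, 2}): φ is true.
  1 (successors {2, 4, 7, 8}): φ is true.
  2 (successors {4}): φ is false.
  3 (successors {1, 8}): φ is false.
  4 (successors {4, 5, 6}): φ is false.
  5 (successors {2, 3, 7}): φ is true.
  6 (successors {2, 4}): φ is false.
  7 (successors {2, 6}): φ is false.
  8 (successors {3}): φ is false.
For instance, at 5:
  At 5: \Box ((\neg q \to s) \land \neg \neg q) is false, so \neg \Box ((\neg q \to s) \land \neg \neg q) is true.
    At 5: \Box ((\neg q \to s) \land \neg \neg q) requires (\neg q \to s) \land \neg \neg q at every successor {2, 3, 7}.
      (\neg q \to s) \land \neg \neg q fails at 7, so \Box ((\neg q \to s) \land \neg \neg q) is false at 5.
Satisfying worlds: {0, 1, 5}

0, 1, 5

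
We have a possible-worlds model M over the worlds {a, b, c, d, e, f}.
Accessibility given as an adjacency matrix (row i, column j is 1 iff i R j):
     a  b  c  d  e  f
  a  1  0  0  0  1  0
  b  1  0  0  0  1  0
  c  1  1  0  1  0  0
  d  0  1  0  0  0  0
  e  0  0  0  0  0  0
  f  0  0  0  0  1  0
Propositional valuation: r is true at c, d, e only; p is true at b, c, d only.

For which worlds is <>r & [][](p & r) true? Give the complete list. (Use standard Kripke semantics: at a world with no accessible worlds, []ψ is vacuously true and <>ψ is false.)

f

Let φ = <>r & [][](p & r). Evaluate φ at each world:
  a (successors {a, e}): φ is false.
  b (successors {a, e}): φ is false.
  c (successors {a, b, d}): φ is false.
  d (successors {b}): φ is false.
  e (successors ∅): φ is false.
  f (successors {e}): φ is true.
For instance, at a:
  At a: <>r is true, [][](p & r) is false, so <>r & [][](p & r) is false.
    At a: <>r requires r at some successor in {a, e}.
      r holds at e, so <>r is true at a.
    At a: [][](p & r) requires [](p & r) at every successor {a, e}.
      [](p & r) fails at a, so [][](p & r) is false at a.
Satisfying worlds: {f}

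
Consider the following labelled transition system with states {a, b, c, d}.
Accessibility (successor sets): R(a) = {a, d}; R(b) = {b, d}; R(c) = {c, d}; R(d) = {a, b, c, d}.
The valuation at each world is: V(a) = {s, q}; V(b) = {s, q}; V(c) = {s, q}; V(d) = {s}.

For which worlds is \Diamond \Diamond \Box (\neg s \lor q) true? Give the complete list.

Let φ = \Diamond \Diamond \Box (\neg s \lor q). Evaluate φ at each world:
  a (successors {a, d}): φ is false.
  b (successors {b, d}): φ is false.
  c (successors {c, d}): φ is false.
  d (successors {a, b, c, d}): φ is false.
For instance, at d:
  At d: \Diamond \Diamond \Box (\neg s \lor q) requires \Diamond \Box (\neg s \lor q) at some successor in {a, b, c, d}.
    At a: \Diamond \Box (\neg s \lor q) is false.
    At b: \Diamond \Box (\neg s \lor q) is false.
    At c: \Diamond \Box (\neg s \lor q) is false.
    At d: \Diamond \Box (\neg s \lor q) is false.
  So \Diamond \Diamond \Box (\neg s \lor q) is false at d.
Satisfying worlds: none.

none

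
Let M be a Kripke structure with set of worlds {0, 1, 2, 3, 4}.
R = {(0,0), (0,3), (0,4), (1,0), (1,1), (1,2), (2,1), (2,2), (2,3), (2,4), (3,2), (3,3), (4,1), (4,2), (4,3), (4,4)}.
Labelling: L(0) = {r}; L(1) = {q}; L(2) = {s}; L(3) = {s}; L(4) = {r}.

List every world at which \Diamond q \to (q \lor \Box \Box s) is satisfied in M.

0, 1, 3

Let φ = \Diamond q \to (q \lor \Box \Box s). Evaluate φ at each world:
  0 (successors {0, 3, 4}): φ is true.
  1 (successors {0, 1, 2}): φ is true.
  2 (successors {1, 2, 3, 4}): φ is false.
  3 (successors {2, 3}): φ is true.
  4 (successors {1, 2, 3, 4}): φ is false.
For instance, at 3:
  At 3: \Diamond q is false, q \lor \Box \Box s is false, so \Diamond q \to (q \lor \Box \Box s) is true.
    At 3: \Diamond q requires q at some successor in {2, 3}.
      At 2: q is false.
      At 3: q is false.
    So \Diamond q is false at 3.
    At 3: q is false, \Box \Box s is false, so q \lor \Box \Box s is false.
      At 3: \Box \Box s requires \Box s at every successor {2, 3}.
        \Box s fails at 2, so \Box \Box s is false at 3.
Satisfying worlds: {0, 1, 3}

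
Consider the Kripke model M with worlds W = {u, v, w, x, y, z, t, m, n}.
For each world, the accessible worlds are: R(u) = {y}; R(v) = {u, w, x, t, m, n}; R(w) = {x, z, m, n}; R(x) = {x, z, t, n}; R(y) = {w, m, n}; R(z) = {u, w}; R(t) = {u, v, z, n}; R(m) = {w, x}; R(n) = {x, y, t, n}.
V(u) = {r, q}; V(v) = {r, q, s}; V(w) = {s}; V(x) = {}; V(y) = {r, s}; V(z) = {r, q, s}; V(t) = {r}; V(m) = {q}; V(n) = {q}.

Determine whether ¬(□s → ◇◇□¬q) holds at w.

At w: □s → ◇◇□¬q is true, so ¬(□s → ◇◇□¬q) is false.
  At w: □s is false, ◇◇□¬q is true, so □s → ◇◇□¬q is true.
    At w: □s requires s at every successor {x, z, m, n}.
      s fails at x, so □s is false at w.
    At w: ◇◇□¬q requires ◇□¬q at some successor in {x, z, m, n}.
      ◇□¬q holds at z, so ◇◇□¬q is true at w.

No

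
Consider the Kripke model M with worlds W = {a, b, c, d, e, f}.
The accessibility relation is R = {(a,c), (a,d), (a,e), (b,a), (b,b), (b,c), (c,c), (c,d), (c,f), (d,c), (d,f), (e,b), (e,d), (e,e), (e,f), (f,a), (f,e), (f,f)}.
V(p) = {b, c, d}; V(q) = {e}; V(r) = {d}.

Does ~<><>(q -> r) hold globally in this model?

No

Let φ = ~<><>(q -> r). Evaluate φ at each world:
  a (successors {c, d, e}): φ is false.
  b (successors {a, b, c}): φ is false.
  c (successors {c, d, f}): φ is false.
  d (successors {c, f}): φ is false.
  e (successors {b, d, e, f}): φ is false.
  f (successors {a, e, f}): φ is false.
Detail at a (counterexample):
  At a: <><>(q -> r) is true, so ~<><>(q -> r) is false.
    At a: <><>(q -> r) requires <>(q -> r) at some successor in {c, d, e}.
      <>(q -> r) holds at c, so <><>(q -> r) is true at a.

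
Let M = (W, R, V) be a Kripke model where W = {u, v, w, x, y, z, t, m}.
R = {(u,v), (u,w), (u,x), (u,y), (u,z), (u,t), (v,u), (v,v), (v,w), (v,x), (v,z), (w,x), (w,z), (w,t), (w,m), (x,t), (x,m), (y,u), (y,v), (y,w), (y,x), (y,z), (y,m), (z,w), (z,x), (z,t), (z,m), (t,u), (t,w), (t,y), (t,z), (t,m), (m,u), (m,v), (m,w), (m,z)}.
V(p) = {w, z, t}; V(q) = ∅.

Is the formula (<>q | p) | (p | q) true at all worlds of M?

Let φ = (<>q | p) | (p | q). Evaluate φ at each world:
  u (successors {v, w, x, y, z, t}): φ is false.
  v (successors {u, v, w, x, z}): φ is false.
  w (successors {x, z, t, m}): φ is true.
  x (successors {t, m}): φ is false.
  y (successors {u, v, w, x, z, m}): φ is false.
  z (successors {w, x, t, m}): φ is true.
  t (successors {u, w, y, z, m}): φ is true.
  m (successors {u, v, w, z}): φ is false.
Detail at u (counterexample):
  At u: <>q | p is false, p | q is false, so (<>q | p) | (p | q) is false.
    At u: <>q is false, p is false, so <>q | p is false.
      At u: <>q requires q at some successor in {v, w, x, y, z, t}.
        At v: q is false.
        At w: q is false.
        At x: q is false.
        At y: q is false.
        At z: q is false.
        At t: q is false.
      So <>q is false at u.

No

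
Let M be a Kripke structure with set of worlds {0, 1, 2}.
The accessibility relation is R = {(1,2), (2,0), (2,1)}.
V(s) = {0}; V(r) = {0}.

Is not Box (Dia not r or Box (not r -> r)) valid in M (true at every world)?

No

Let φ = not Box (Dia not r or Box (not r -> r)). Evaluate φ at each world:
  0 (successors ∅): φ is false.
  1 (successors {2}): φ is false.
  2 (successors {0, 1}): φ is false.
Detail at 0 (counterexample):
  At 0: Box (Dia not r or Box (not r -> r)) is true, so not Box (Dia not r or Box (not r -> r)) is false.
    At 0: no accessible worlds, so Box (Dia not r or Box (not r -> r)) holds vacuously.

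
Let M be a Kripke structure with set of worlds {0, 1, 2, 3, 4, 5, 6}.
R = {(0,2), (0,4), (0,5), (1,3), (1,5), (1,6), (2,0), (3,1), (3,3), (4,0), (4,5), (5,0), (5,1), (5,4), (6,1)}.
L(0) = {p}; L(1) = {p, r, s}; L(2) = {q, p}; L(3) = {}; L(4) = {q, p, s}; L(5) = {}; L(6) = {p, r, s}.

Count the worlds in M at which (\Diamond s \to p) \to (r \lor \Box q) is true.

Let φ = (\Diamond s \to p) \to (r \lor \Box q). Evaluate φ at each world:
  0 (successors {2, 4, 5}): φ is false.
  1 (successors {3, 5, 6}): φ is true.
  2 (successors {0}): φ is false.
  3 (successors {1, 3}): φ is true.
  4 (successors {0, 5}): φ is false.
  5 (successors {0, 1, 4}): φ is true.
  6 (successors {1}): φ is true.
For instance, at 2:
  At 2: \Diamond s \to p is true, r \lor \Box q is false, so (\Diamond s \to p) \to (r \lor \Box q) is false.
    At 2: \Diamond s is false, p is true, so \Diamond s \to p is true.
      At 2: \Diamond s requires s at some successor in {0}.
        At 0: s is false.
      So \Diamond s is false at 2.
    At 2: r is false, \Box q is false, so r \lor \Box q is false.
      At 2: \Box q requires q at every successor {0}.
        q fails at 0, so \Box q is false at 2.
Satisfying worlds: {1, 3, 5, 6}

4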